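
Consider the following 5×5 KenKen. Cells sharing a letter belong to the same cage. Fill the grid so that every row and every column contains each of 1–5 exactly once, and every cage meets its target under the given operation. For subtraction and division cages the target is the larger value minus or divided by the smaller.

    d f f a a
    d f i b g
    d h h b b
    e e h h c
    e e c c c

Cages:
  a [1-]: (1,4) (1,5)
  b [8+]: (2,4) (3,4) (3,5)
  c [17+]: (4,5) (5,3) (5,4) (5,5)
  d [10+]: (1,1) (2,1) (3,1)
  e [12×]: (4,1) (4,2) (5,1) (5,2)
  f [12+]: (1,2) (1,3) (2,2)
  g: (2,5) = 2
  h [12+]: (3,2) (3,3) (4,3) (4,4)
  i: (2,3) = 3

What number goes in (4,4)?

Cage i is a single given cell, so (2,3) = 3.
Cage g is a single given cell, leaving (2,5) = 2.
Cage c has sum 17, leaving (4,5) = 5.
Cage h has sum 12, which forces (3,2) = 5.
Cage h needs sum 12, so (4,4) = 4.
Cage f has sum 12, so (1,2) = 3.
Cage f has sum 12; hence (1,3) = 5.
Row 1 already has 5; hence (1,4) = 2.
Column 2 now contains 5; hence (2,2) = 4.
Column 4 now contains 2, leaving (3,4) = 3.
5 is placed in column 3, leaving (5,3) = 4.
Column 4 already has 3, so (5,4) = 5.
Row 5 already has 4, so (5,5) = 3.
Cage a needs two cells with difference 1, which forces (1,5) = 1.
Cage d needs sum 10, leaving (2,1) = 5.
Column 4 already has 5, leaving (2,4) = 1.
Cage b has sum 8, leaving (3,5) = 4.
Cage e has product 12, which forces (4,1) = 3.
The 4 cells of cage e must have product 12; hence (4,2) = 2.
Row 4 now contains 2, which forces (4,3) = 1.
Cage e has product 12, so (5,1) = 2.
The 4 cells of cage e must have product 12, leaving (5,2) = 1.
Row 1 already has 1, which forces (1,1) = 4.
Row 3 already has 4, leaving (3,1) = 1.
1 is placed in column 3, so (3,3) = 2.
Completed grid: 4 3 5 2 1 / 5 4 3 1 2 / 1 5 2 3 4 / 3 2 1 4 5 / 2 1 4 5 3.

4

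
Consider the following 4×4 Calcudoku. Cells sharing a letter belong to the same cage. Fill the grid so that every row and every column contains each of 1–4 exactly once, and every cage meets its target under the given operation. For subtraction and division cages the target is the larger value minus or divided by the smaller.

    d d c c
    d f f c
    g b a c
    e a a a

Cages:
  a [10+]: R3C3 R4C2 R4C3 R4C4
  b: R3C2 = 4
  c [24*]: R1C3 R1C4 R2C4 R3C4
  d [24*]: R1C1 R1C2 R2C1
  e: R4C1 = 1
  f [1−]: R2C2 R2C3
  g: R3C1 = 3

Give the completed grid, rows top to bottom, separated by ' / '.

Cage g is given, so R3C1 = 3.
Cage b is given, which forces R3C2 = 4.
E is a freebie, so R4C1 = 1.
The 3 cells of cage d must have product 24; hence R1C2 = 3.
Cage a has sum 10, leaving R3C3 = 1.
Row 3 already has 1, which forces R3C4 = 2.
Column 2 already has 3, which forces R4C2 = 2.
Cage c has product 24, so R1C3 = 4.
The 4 cells of cage c must have product 24, which forces R1C4 = 1.
Column 2 already has 2, so R2C2 = 1.
Cage f needs two cells with difference 1, leaving R2C3 = 2.
Cage c has product 24, leaving R2C4 = 3.
Column 3 already has 4, so R4C3 = 3.
Column 4 now contains 3, which forces R4C4 = 4.
Row 1 now contains 4, leaving R1C1 = 2.
Row 2 already has 2, so R2C1 = 4.

2 3 4 1 / 4 1 2 3 / 3 4 1 2 / 1 2 3 4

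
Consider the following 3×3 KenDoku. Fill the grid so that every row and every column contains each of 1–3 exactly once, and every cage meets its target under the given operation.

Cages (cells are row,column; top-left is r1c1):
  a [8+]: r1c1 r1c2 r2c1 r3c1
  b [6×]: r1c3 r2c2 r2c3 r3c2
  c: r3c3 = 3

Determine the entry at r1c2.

2

Cage a needs sum 8; hence r1c2 = 2.
C is a freebie, which forces r3c3 = 3.
3 is placed in column 3; hence r1c3 = 1.
Cage b needs product 6, which forces r2c2 = 3.
Cage b has product 6, leaving r2c3 = 2.
Row 3 now contains 3, leaving r3c2 = 1.
Row 1 already has 1, which forces r1c1 = 3.
Row 2 already has 2, leaving r2c1 = 1.
Row 3 now contains 1, which forces r3c1 = 2.
Filled in: 3 2 1 / 1 3 2 / 2 1 3.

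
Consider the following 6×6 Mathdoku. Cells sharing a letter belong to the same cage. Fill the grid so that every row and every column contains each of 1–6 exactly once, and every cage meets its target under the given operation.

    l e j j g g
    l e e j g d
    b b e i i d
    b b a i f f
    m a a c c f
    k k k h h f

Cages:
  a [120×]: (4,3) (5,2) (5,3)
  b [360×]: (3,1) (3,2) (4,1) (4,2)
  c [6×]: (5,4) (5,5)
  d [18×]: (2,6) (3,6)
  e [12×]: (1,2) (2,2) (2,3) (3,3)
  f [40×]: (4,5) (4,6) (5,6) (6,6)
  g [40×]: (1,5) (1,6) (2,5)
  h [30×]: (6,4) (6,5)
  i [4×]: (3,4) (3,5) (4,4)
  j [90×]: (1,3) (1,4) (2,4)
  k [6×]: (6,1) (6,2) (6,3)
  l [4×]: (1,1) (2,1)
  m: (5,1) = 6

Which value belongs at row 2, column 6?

6

Cage m is a single given cell, so (5,1) = 6.
Cage a has product 120, which forces (4,3) = 6.
The 4 cells of cage b must have product 360, so (3,2) = 6.
Row 3 already has 6, so (3,6) = 3.
3 is placed in column 6, so (2,6) = 6.
The 3 cells of cage j must have product 90, so (1,4) = 6.
Column 4 already has 6; hence (6,4) = 5.
Row 6 now contains 5, so (6,5) = 6.
The 3 cells of cage j must have product 90; hence (1,3) = 5.
Column 4 now contains 5, which forces (2,4) = 3.
5 is placed in column 3, so (5,3) = 4.
Column 4 already has 3, so (5,4) = 2.
Row 5 already has 2, so (5,5) = 3.
Cage e has product 12, which forces (1,2) = 3.
Cage e has product 12, so (2,2) = 2.
Cage e has product 12, which forces (2,3) = 1.
Cage g has product 40, which forces (2,5) = 5.
Cage e needs product 12, which forces (3,3) = 2.
Cage i needs product 4, which forces (3,4) = 4.
Cage i needs product 4, so (3,5) = 1.
2 is placed in column 4, leaving (4,4) = 1.
4 is placed in row 5, leaving (5,2) = 5.
Row 5 already has 5, which forces (5,6) = 1.
Column 2 already has 2; hence (6,2) = 1.
Column 3 already has 2, which forces (6,3) = 3.
Cage l's pair has product 4, which forces (1,1) = 1.
Row 2 already has 1, so (2,1) = 4.
4 is placed in row 3; hence (3,1) = 5.
Cage b needs product 360; hence (4,1) = 3.
Column 2 now contains 5, so (4,2) = 4.
Row 4 already has 4; hence (4,5) = 2.
Cage f needs product 40, which forces (4,6) = 5.
Row 6 already has 3, which forces (6,1) = 2.
Row 6 already has 2; hence (6,6) = 4.
Column 5 already has 2, so (1,5) = 4.
4 is placed in column 6, which forces (1,6) = 2.
Completed grid: 1 3 5 6 4 2 / 4 2 1 3 5 6 / 5 6 2 4 1 3 / 3 4 6 1 2 5 / 6 5 4 2 3 1 / 2 1 3 5 6 4.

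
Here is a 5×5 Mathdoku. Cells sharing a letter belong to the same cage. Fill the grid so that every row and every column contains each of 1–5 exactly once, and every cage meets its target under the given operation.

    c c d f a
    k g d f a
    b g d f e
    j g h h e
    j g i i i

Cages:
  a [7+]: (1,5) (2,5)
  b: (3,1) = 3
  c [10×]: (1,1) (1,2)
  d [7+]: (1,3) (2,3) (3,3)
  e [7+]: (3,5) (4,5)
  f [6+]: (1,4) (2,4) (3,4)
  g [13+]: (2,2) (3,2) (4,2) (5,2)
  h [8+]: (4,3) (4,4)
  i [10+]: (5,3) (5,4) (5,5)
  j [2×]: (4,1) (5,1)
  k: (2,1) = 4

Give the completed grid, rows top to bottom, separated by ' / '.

5 2 1 3 4 / 4 5 2 1 3 / 3 1 4 2 5 / 1 4 3 5 2 / 2 3 5 4 1

Cage k is a single given cell; hence (2,1) = 4.
Cage b is given, so (3,1) = 3.
The only place for 3 in row 1 is (1,4).
Cage h needs two cells with sum 8, so (4,3) = 3.
Column 4 now contains 3; hence (4,4) = 5.
5 is placed in row 4; hence (4,5) = 2.
The two cells of cage a must have sum 7; hence (1,5) = 4.
Cage a's pair has sum 7, leaving (2,5) = 3.
Cage e's pair has sum 7; hence (3,5) = 5.
Row 4 now contains 2, which forces (4,1) = 1.
Row 4 now contains 1, which forces (4,2) = 4.
Cage j needs two cells with product 2, which forces (5,1) = 2.
5 is placed in column 5, leaving (5,5) = 1.
2 is placed in column 1, which forces (1,1) = 5.
Cage c's pair has product 10, so (1,2) = 2.
2 is placed in row 1; hence (1,3) = 1.
Cage g needs sum 13, leaving (2,2) = 5.
1 is placed in column 3; hence (2,3) = 2.
Row 2 already has 2, leaving (2,4) = 1.
Column 2 already has 4, leaving (3,2) = 1.
Cage d has sum 7, leaving (3,3) = 4.
1 is placed in column 4; hence (3,4) = 2.
The 4 cells of cage g must have sum 13; hence (5,2) = 3.
Cage i has sum 10, so (5,3) = 5.
1 is placed in row 5; hence (5,4) = 4.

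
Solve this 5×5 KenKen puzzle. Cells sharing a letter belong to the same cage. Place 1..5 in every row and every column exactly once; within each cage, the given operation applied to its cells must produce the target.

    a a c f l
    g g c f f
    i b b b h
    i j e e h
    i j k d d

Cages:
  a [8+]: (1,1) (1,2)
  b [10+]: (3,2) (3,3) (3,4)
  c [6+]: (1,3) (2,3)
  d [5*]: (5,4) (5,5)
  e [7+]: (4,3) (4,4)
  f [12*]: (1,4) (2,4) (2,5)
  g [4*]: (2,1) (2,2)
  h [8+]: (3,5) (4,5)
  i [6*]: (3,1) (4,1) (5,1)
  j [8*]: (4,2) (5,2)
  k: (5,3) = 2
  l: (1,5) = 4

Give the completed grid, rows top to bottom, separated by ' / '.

Cage l is a single given cell; hence (1,5) = 4.
Cage k is a single given cell, so (5,3) = 2.
Cage j needs two cells with product 8, so (4,2) = 2.
Row 5 already has 2, leaving (5,2) = 4.
The two cells of cage g must have product 4; hence (2,1) = 4.
4 is placed in column 2, so (2,2) = 1.
Row 2 now contains 1, which forces (2,3) = 5.
4 is placed in row 2, leaving (2,4) = 3.
Row 2 now contains 3; hence (2,5) = 2.
Cage i needs product 6, so (3,1) = 2.
3 is placed in column 4, leaving (4,4) = 4.
Column 3 already has 5, so (1,3) = 1.
Cage f has product 12, which forces (1,4) = 2.
The 3 cells of cage b must have sum 10; hence (3,2) = 5.
Cage b has sum 10, leaving (3,3) = 4.
Cage b has sum 10, which forces (3,4) = 1.
Row 3 already has 5, which forces (3,5) = 3.
Row 4 now contains 4; hence (4,3) = 3.
Column 5 now contains 3; hence (4,5) = 5.
Column 4 now contains 1, leaving (5,4) = 5.
5 is placed in column 5, which forces (5,5) = 1.
Cage a's pair has sum 8; hence (1,1) = 5.
5 is placed in column 2; hence (1,2) = 3.
3 is placed in row 4; hence (4,1) = 1.
Row 5 now contains 1, so (5,1) = 3.

5 3 1 2 4 / 4 1 5 3 2 / 2 5 4 1 3 / 1 2 3 4 5 / 3 4 2 5 1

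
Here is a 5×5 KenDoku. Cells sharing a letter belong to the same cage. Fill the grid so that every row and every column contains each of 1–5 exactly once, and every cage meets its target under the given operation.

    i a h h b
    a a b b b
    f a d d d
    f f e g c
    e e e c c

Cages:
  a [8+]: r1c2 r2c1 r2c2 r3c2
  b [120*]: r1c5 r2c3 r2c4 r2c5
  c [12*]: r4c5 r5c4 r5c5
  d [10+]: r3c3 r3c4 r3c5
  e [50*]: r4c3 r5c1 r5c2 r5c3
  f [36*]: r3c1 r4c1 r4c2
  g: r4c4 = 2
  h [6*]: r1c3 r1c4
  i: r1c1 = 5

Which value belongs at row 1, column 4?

3

Cage i is a single given cell, so r1c1 = 5.
The 3 cells of cage f must have product 36, which forces r3c1 = 3.
Cage f has product 36, which forces r4c1 = 4.
Cage f needs product 36, which forces r4c2 = 3.
Cage e needs product 50, so r4c3 = 5.
G is a freebie, which forces r4c4 = 2.
2 is placed in row 4, so r4c5 = 1.
Cage h's pair has product 6, leaving r1c3 = 2.
2 is placed in column 4, leaving r1c4 = 3.
3 is placed in row 1, so r1c5 = 4.
Cage a needs sum 8, leaving r2c1 = 1.
Column 5 already has 4, so r3c5 = 5.
1 is placed in column 1, which forces r5c1 = 2.
The 4 cells of cage e must have product 50, so r5c2 = 5.
Column 3 already has 2, so r5c3 = 1.
Column 4 now contains 3, leaving r5c4 = 4.
Column 5 already has 4; hence r5c5 = 3.
4 is placed in row 1, so r1c2 = 1.
Cage b needs product 120, leaving r2c3 = 3.
4 is placed in column 4, leaving r2c4 = 5.
3 is placed in column 5; hence r2c5 = 2.
Column 3 now contains 1, which forces r3c3 = 4.
4 is placed in column 4, so r3c4 = 1.
2 is placed in row 2, which forces r2c2 = 4.
Row 3 now contains 4; hence r3c2 = 2.
Filled in: 5 1 2 3 4 / 1 4 3 5 2 / 3 2 4 1 5 / 4 3 5 2 1 / 2 5 1 4 3.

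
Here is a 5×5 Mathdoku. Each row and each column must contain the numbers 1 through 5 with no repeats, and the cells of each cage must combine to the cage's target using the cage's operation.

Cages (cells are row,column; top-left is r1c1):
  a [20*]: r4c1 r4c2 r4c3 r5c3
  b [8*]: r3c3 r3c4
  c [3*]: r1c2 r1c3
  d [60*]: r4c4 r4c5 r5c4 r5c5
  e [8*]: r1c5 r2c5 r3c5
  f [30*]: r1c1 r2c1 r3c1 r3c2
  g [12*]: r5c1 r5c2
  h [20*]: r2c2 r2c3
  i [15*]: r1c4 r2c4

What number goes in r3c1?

3

Row 1 needs a 4, and only r1c5 is open for it.
Row 1 needs a 2, and only r1c1 is open for it.
The only place for 5 in row 1 is r1c4.
Column 4 now contains 5, so r2c4 = 3.
The only place for 2 in row 2 is r2c5.
2 is placed in column 5; hence r3c5 = 1.
Cage f needs product 30, leaving r2c1 = 1.
Row 4 needs a 2, and only r4c2 is open for it.
The 4 cells of cage a must have product 20; hence r4c1 = 5.
The 4 cells of cage a must have product 20; hence r4c3 = 1.
Row 4 now contains 1, so r4c4 = 4.
Row 4 now contains 5, so r4c5 = 3.
Cage a needs product 20, so r5c3 = 2.
4 is placed in column 4; hence r5c4 = 1.
3 is placed in column 5, leaving r5c5 = 5.
The two cells of cage c must have product 3, leaving r1c2 = 1.
1 is placed in column 3, leaving r1c3 = 3.
5 is placed in column 1, leaving r3c1 = 3.
Cage f needs product 30; hence r3c2 = 5.
Column 3 already has 2; hence r3c3 = 4.
4 is placed in column 4, which forces r3c4 = 2.
Column 1 now contains 3; hence r5c1 = 4.
Row 5 now contains 4, which forces r5c2 = 3.
5 is placed in column 2, which forces r2c2 = 4.
4 is placed in column 3, which forces r2c3 = 5.
Completed grid: 2 1 3 5 4 / 1 4 5 3 2 / 3 5 4 2 1 / 5 2 1 4 3 / 4 3 2 1 5.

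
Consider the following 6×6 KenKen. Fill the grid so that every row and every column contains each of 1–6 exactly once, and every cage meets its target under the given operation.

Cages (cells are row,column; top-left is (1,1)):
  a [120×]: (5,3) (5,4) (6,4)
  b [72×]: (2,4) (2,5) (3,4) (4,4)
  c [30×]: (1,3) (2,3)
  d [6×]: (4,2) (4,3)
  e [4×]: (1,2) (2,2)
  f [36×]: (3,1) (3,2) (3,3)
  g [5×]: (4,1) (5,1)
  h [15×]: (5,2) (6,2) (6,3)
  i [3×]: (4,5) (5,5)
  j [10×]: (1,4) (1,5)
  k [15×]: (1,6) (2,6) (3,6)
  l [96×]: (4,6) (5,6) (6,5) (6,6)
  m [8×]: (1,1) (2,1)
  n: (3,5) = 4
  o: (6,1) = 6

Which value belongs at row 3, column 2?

6

Cage n is a single given cell, which forces (3,5) = 4.
O is a freebie, so (6,1) = 6.
Column 5 already has 4, leaving (6,5) = 2.
The two cells of cage j must have product 10, which forces (1,4) = 2.
2 is placed in column 5, so (1,5) = 5.
Cage l needs product 96, which forces (6,6) = 4.
2 is placed in row 1, so (1,1) = 4.
Row 1 now contains 4, leaving (1,2) = 1.
Row 1 now contains 5; hence (1,3) = 6.
Row 1 already has 1, leaving (1,6) = 3.
Cage m needs two cells with product 8, which forces (2,1) = 2.
Column 2 already has 1, which forces (2,2) = 4.
The two cells of cage c must have product 30, leaving (2,3) = 5.
5 is placed in row 2, leaving (2,6) = 1.
Column 1 now contains 2, leaving (3,1) = 3.
3 is placed in row 3, leaving (3,3) = 2.
Column 6 already has 1, which forces (3,6) = 5.
Column 3 now contains 6, which forces (5,3) = 4.
4 is placed in row 5, leaving (5,4) = 6.
Row 5 now contains 6, which forces (5,6) = 2.
Row 6 now contains 4, so (6,4) = 5.
Column 4 already has 6; hence (2,4) = 3.
Cage b has product 72, so (2,5) = 6.
Row 3 now contains 2; hence (3,2) = 6.
Column 4 already has 6, leaving (3,4) = 1.
Column 2 now contains 6; hence (4,2) = 2.
Cage b has product 72, which forces (4,4) = 4.
2 is placed in column 6, which forces (4,6) = 6.
Cage h needs product 15, which forces (5,2) = 5.
Row 6 already has 5, which forces (6,2) = 3.
The 3 cells of cage h must have product 15; hence (6,3) = 1.
Cage g needs two cells with product 5, which forces (4,1) = 5.
Column 3 already has 1; hence (4,3) = 3.
Row 4 already has 3, which forces (4,5) = 1.
Row 5 already has 5, which forces (5,1) = 1.
1 is placed in column 5, leaving (5,5) = 3.
Filled in: 4 1 6 2 5 3 / 2 4 5 3 6 1 / 3 6 2 1 4 5 / 5 2 3 4 1 6 / 1 5 4 6 3 2 / 6 3 1 5 2 4.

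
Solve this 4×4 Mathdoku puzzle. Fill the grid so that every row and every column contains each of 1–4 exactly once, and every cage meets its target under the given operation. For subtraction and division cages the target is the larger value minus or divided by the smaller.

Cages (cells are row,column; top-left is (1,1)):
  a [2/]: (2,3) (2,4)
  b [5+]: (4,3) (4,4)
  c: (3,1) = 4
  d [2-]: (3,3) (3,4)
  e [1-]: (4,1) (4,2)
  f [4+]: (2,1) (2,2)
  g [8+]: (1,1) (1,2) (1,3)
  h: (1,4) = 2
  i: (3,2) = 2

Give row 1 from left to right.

Cage h is a single given cell; hence (1,4) = 2.
C is a freebie, so (3,1) = 4.
Cage i is given; hence (3,2) = 2.
Cage a needs two cells with quotient 2, leaving (2,3) = 2.
In row 2, 4 can only go at (2,4), so (2,4) = 4.
The two cells of cage b must have sum 5; hence (4,3) = 4.
Column 4 now contains 4, leaving (4,4) = 1.
Cage g needs sum 8, leaving (1,2) = 4.
Cage d's pair has difference 2, leaving (3,3) = 1.
Column 4 now contains 1; hence (3,4) = 3.
Cage e's pair has difference 1, leaving (4,1) = 2.
1 is placed in row 4, so (4,2) = 3.
The 3 cells of cage g must have sum 8, so (1,1) = 1.
Column 3 now contains 1, which forces (1,3) = 3.
Cage f's pair has sum 4, leaving (2,1) = 3.
3 is placed in column 2, which forces (2,2) = 1.
Completed grid: 1 4 3 2 / 3 1 2 4 / 4 2 1 3 / 2 3 4 1.

1 4 3 2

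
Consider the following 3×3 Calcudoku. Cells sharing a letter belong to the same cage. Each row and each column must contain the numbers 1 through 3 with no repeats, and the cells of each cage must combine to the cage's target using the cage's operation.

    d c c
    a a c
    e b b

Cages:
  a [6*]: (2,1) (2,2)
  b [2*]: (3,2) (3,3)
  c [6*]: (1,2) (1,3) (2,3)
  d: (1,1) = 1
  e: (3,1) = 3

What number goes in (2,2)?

Cage d is given, so (1,1) = 1.
Cage e is a single given cell, so (3,1) = 3.
Column 1 now contains 3; hence (2,1) = 2.
The two cells of cage a must have product 6; hence (2,2) = 3.
The 3 cells of cage c must have product 6, which forces (2,3) = 1.
Column 3 already has 1; hence (3,3) = 2.
3 is placed in column 2, which forces (1,2) = 2.
2 is placed in column 3, so (1,3) = 3.
Row 3 now contains 2, so (3,2) = 1.
Filled in: 1 2 3 / 2 3 1 / 3 1 2.

3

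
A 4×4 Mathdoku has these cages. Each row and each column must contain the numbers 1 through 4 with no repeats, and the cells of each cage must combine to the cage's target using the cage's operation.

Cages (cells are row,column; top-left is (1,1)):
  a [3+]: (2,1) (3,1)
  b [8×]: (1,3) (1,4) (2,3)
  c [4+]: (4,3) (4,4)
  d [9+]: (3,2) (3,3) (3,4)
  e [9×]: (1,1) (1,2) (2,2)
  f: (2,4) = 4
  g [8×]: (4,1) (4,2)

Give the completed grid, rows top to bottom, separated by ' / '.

3 1 4 2 / 2 3 1 4 / 1 4 2 3 / 4 2 3 1

Cage e needs product 9, so (1,1) = 3.
The 3 cells of cage e must have product 9; hence (1,2) = 1.
Cage e needs product 9; hence (2,2) = 3.
F is a freebie, so (2,4) = 4.
The 3 cells of cage b must have product 8; hence (1,3) = 4.
Column 4 now contains 4, leaving (1,4) = 2.
Cage b needs product 8, which forces (2,3) = 1.
Column 4 now contains 2, which forces (3,4) = 3.
1 is placed in column 3, so (4,3) = 3.
Column 4 already has 3, leaving (4,4) = 1.
Row 2 now contains 1, which forces (2,1) = 2.
Cage a's pair has sum 3, so (3,1) = 1.
The 3 cells of cage d must have sum 9; hence (3,2) = 4.
Row 3 already has 3, so (3,3) = 2.
Column 1 already has 2, leaving (4,1) = 4.
4 is placed in column 2, which forces (4,2) = 2.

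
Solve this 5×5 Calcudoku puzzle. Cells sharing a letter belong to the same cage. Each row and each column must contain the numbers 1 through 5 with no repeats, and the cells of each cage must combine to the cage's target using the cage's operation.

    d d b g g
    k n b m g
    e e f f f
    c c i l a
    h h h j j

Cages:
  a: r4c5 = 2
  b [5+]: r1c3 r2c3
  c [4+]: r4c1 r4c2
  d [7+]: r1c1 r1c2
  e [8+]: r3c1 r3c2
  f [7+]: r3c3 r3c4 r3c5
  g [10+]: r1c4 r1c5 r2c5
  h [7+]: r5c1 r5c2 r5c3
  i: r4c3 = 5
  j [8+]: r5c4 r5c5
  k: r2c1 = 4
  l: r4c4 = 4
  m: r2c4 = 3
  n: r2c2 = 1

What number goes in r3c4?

2

Cage k is given, which forces r2c1 = 4.
Cage n is a single given cell; hence r2c2 = 1.
Cage m is given, which forces r2c4 = 3.
1 is placed in column 2, so r4c2 = 3.
Cage i is a single given cell, which forces r4c3 = 5.
L is a freebie, so r4c4 = 4.
Cage a is given, which forces r4c5 = 2.
3 is placed in column 4, which forces r5c4 = 5.
5 is placed in row 5, which forces r5c5 = 3.
The two cells of cage b must have sum 5; hence r1c3 = 3.
The 3 cells of cage g must have sum 10, so r1c4 = 1.
Cage g has sum 10; hence r1c5 = 4.
Row 2 now contains 3, so r2c3 = 2.
Column 5 already has 2, leaving r2c5 = 5.
Cage e needs two cells with sum 8; hence r3c1 = 3.
Column 2 now contains 3, so r3c2 = 5.
1 is placed in column 4, so r3c4 = 2.
Column 5 now contains 4, leaving r3c5 = 1.
3 is placed in row 4, leaving r4c1 = 1.
Column 1 now contains 1; hence r5c1 = 2.
Row 5 now contains 2, which forces r5c2 = 4.
4 is placed in row 5; hence r5c3 = 1.
Column 1 already has 2; hence r1c1 = 5.
5 is placed in column 2, which forces r1c2 = 2.
Row 3 now contains 1, so r3c3 = 4.
Completed grid: 5 2 3 1 4 / 4 1 2 3 5 / 3 5 4 2 1 / 1 3 5 4 2 / 2 4 1 5 3.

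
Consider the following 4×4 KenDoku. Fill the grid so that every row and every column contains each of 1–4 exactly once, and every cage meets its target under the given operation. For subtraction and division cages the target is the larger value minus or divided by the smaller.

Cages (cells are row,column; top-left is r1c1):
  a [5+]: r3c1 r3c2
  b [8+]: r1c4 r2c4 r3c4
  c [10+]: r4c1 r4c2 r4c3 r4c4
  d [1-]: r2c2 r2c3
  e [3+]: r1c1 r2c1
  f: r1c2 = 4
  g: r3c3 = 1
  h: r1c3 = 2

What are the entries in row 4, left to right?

4 1 3 2

Cage f is given, so r1c2 = 4.
Cage h is a single given cell; hence r1c3 = 2.
Cage g is a single given cell, which forces r3c3 = 1.
2 is placed in row 1, leaving r1c1 = 1.
1 is placed in row 1; hence r1c4 = 3.
Cage e's pair has sum 3, leaving r2c1 = 2.
Row 2 now contains 2, which forces r2c2 = 3.
3 is placed in row 2, so r2c3 = 4.
Row 2 now contains 4, so r2c4 = 1.
Column 1 already has 2, leaving r3c1 = 3.
3 is placed in column 2, leaving r3c2 = 2.
Column 4 already has 3, so r3c4 = 4.
Column 1 now contains 3, so r4c1 = 4.
2 is placed in column 2, leaving r4c2 = 1.
4 is placed in column 3, which forces r4c3 = 3.
4 is placed in column 4, which forces r4c4 = 2.
The full grid is 1 4 2 3 / 2 3 4 1 / 3 2 1 4 / 4 1 3 2.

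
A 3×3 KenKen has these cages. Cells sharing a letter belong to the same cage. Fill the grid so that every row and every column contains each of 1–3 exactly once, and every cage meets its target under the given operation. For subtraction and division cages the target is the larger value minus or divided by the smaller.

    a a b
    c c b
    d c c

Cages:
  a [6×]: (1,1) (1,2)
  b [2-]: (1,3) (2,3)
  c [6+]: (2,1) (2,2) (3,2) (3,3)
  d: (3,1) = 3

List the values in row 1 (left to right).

Cage d is given, which forces (3,1) = 3.
Column 1 already has 3, so (1,1) = 2.
Cage a's pair has product 6; hence (1,2) = 3.
Row 1 now contains 3, which forces (1,3) = 1.
Column 1 now contains 2, leaving (2,1) = 1.
Row 2 already has 1, so (2,2) = 2.
Column 3 already has 1, leaving (2,3) = 3.
Column 2 already has 2, leaving (3,2) = 1.
Column 3 already has 1, so (3,3) = 2.
Completed grid: 2 3 1 / 1 2 3 / 3 1 2.

2 3 1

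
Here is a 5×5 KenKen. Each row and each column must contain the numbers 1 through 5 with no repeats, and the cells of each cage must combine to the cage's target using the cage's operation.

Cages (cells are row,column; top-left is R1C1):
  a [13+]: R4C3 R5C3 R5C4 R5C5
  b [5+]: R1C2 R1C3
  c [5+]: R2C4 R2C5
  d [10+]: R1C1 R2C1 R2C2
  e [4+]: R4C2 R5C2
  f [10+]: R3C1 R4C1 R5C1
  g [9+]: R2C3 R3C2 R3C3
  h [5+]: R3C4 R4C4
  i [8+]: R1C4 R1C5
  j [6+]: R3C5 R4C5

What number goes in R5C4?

4

In row 1, 2 can only go at R1C1, so R1C1 = 2.
In column 1, 3 can only go at R2C1, so R2C1 = 3.
Row 2 already has 3, leaving R2C2 = 5.
The only place for 2 in row 2 is R2C3.
The only place for 2 in column 2 is R3C2.
Cage g has sum 9; hence R3C3 = 5.
The only place for 3 in row 3 is R3C4.
Column 4 now contains 3; hence R1C4 = 5.
The two cells of cage i must have sum 8, leaving R1C5 = 3.
Cage h needs two cells with sum 5, leaving R4C4 = 2.
2 is placed in row 4, which forces R4C5 = 5.
The two cells of cage j must have sum 6, so R3C5 = 1.
The 4 cells of cage a must have sum 13, which forces R4C3 = 4.
The 3 cells of cage f must have sum 10, leaving R5C1 = 5.
Cage a needs sum 13, which forces R5C3 = 3.
Cage a needs sum 13, so R5C4 = 4.
Cage a has sum 13; hence R5C5 = 2.
Cage b needs two cells with sum 5, so R1C2 = 4.
Column 3 now contains 4, which forces R1C3 = 1.
Column 4 already has 4, which forces R2C4 = 1.
Column 5 now contains 1; hence R2C5 = 4.
Row 3 already has 1, so R3C1 = 4.
Row 4 already has 4, so R4C1 = 1.
The two cells of cage e must have sum 4, which forces R4C2 = 3.
Row 5 now contains 3, so R5C2 = 1.
Filled in: 2 4 1 5 3 / 3 5 2 1 4 / 4 2 5 3 1 / 1 3 4 2 5 / 5 1 3 4 2.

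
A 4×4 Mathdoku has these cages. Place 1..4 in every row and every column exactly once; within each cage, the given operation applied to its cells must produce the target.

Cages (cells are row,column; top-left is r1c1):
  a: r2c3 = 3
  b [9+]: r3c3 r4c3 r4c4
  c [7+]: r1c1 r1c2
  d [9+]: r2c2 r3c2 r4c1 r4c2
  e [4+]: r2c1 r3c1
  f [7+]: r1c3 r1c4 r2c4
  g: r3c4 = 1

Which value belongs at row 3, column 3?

2

Cage a is given, which forces r2c3 = 3.
G is a freebie, leaving r3c4 = 1.
Row 2 now contains 3, so r2c1 = 1.
Row 3 already has 1, so r3c1 = 3.
Column 1 now contains 3, so r4c1 = 2.
Column 1 now contains 3, which forces r1c1 = 4.
Cage c needs two cells with sum 7, which forces r1c2 = 3.
Row 1 already has 3, leaving r1c4 = 2.
Column 4 now contains 2; hence r2c4 = 4.
The 4 cells of cage d must have sum 9, leaving r4c2 = 1.
Row 4 now contains 1, leaving r4c3 = 4.
Column 4 now contains 4, which forces r4c4 = 3.
Row 1 now contains 2, leaving r1c3 = 1.
Row 2 already has 4, leaving r2c2 = 2.
Cage d has sum 9, so r3c2 = 4.
4 is placed in column 3, so r3c3 = 2.
Completed grid: 4 3 1 2 / 1 2 3 4 / 3 4 2 1 / 2 1 4 3.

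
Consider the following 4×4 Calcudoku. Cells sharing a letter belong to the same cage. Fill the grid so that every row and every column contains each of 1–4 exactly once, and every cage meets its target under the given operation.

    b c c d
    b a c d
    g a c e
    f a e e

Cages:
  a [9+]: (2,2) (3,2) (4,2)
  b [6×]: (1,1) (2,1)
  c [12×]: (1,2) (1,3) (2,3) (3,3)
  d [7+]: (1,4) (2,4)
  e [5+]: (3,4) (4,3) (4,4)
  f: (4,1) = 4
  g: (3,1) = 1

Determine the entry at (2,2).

2

G is a freebie, so (3,1) = 1.
Row 3 now contains 1, which forces (3,4) = 2.
F is a freebie, leaving (4,1) = 4.
The 3 cells of cage e must have sum 5, which forces (4,3) = 2.
Cage e has sum 5, which forces (4,4) = 1.
Cage c has product 12, which forces (1,2) = 1.
Cage a has sum 9, which forces (2,2) = 2.
Column 3 already has 2, which forces (2,3) = 1.
The 3 cells of cage a must have sum 9; hence (3,2) = 4.
Row 3 now contains 4; hence (3,3) = 3.
2 is placed in row 4; hence (4,2) = 3.
Cage b needs two cells with product 6, so (1,1) = 2.
3 is placed in column 3; hence (1,3) = 4.
4 is placed in row 1; hence (1,4) = 3.
Row 2 already has 2, which forces (2,1) = 3.
3 is placed in column 4; hence (2,4) = 4.
Completed grid: 2 1 4 3 / 3 2 1 4 / 1 4 3 2 / 4 3 2 1.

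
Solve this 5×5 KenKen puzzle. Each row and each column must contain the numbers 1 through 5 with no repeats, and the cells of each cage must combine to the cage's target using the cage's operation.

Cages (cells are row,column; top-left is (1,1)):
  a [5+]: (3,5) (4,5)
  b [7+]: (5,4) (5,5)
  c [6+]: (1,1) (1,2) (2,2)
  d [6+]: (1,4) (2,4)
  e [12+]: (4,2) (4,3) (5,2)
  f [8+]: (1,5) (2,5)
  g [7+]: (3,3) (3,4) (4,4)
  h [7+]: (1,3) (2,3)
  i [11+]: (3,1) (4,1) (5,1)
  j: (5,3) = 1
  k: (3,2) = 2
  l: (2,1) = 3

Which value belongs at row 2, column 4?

4

Cage l is given, leaving (2,1) = 3.
Row 2 already has 3, leaving (2,5) = 5.
Cage k is given, which forces (3,2) = 2.
Cage j is given, so (5,3) = 1.
Column 5 now contains 5; hence (1,5) = 3.
Column 2 now contains 2, which forces (2,2) = 1.
The 3 cells of cage g must have sum 7, which forces (3,4) = 1.
Row 3 already has 1, leaving (3,5) = 4.
Column 5 now contains 4, which forces (5,5) = 2.
The 3 cells of cage c must have sum 6, which forces (1,1) = 1.
Row 1 now contains 3, so (1,2) = 4.
Row 1 now contains 3, which forces (1,3) = 5.
Row 1 now contains 4, so (1,4) = 2.
Cage h's pair has sum 7, so (2,3) = 2.
Column 4 already has 2, which forces (2,4) = 4.
Row 3 now contains 4; hence (3,1) = 5.
Row 3 now contains 4, so (3,3) = 3.
The 3 cells of cage i must have sum 11, which forces (4,1) = 2.
Column 3 now contains 3, so (4,3) = 4.
Cage g needs sum 7; hence (4,4) = 3.
Column 5 now contains 2, leaving (4,5) = 1.
Cage i needs sum 11; hence (5,1) = 4.
Cage b's pair has sum 7, which forces (5,4) = 5.
3 is placed in row 4; hence (4,2) = 5.
5 is placed in row 5, leaving (5,2) = 3.
Filled in: 1 4 5 2 3 / 3 1 2 4 5 / 5 2 3 1 4 / 2 5 4 3 1 / 4 3 1 5 2.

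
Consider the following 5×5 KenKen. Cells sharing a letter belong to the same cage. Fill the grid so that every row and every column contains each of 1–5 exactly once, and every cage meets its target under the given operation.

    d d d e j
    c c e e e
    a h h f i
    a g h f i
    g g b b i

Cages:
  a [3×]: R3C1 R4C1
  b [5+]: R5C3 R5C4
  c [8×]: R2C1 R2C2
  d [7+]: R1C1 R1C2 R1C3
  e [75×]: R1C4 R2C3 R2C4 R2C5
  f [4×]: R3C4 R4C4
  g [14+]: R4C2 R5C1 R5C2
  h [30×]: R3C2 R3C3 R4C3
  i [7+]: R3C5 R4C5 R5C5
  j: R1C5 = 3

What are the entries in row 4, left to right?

Cage e has product 75; hence R1C4 = 5.
Cage j is a single given cell; hence R1C5 = 3.
The 3 cells of cage g must have sum 14, which forces R4C2 = 5.
Cage g has sum 14, which forces R5C1 = 5.
The 3 cells of cage g must have sum 14, leaving R5C2 = 4.
Cage c's pair has product 8; hence R2C1 = 4.
4 is placed in column 2, leaving R2C2 = 2.
Column 2 already has 2, leaving R3C2 = 3.
Cage h needs product 30, so R3C3 = 5.
Cage d has sum 7, leaving R1C1 = 2.
Column 2 already has 2, so R1C2 = 1.
The 3 cells of cage d must have sum 7, so R1C3 = 4.
Cage e has product 75, which forces R2C5 = 5.
Row 3 now contains 3, which forces R3C1 = 1.
Row 3 already has 1, which forces R3C4 = 4.
Row 3 already has 4, which forces R3C5 = 2.
Cage a needs two cells with product 3, leaving R4C1 = 3.
Cage h has product 30, so R4C3 = 2.
Column 4 now contains 4; hence R4C4 = 1.
1 is placed in row 4; hence R4C5 = 4.
2 is placed in column 3, leaving R5C3 = 3.
Row 5 already has 3; hence R5C4 = 2.
Column 5 already has 2; hence R5C5 = 1.
Column 3 already has 3, leaving R2C3 = 1.
1 is placed in column 4, which forces R2C4 = 3.
Completed grid: 2 1 4 5 3 / 4 2 1 3 5 / 1 3 5 4 2 / 3 5 2 1 4 / 5 4 3 2 1.

3 5 2 1 4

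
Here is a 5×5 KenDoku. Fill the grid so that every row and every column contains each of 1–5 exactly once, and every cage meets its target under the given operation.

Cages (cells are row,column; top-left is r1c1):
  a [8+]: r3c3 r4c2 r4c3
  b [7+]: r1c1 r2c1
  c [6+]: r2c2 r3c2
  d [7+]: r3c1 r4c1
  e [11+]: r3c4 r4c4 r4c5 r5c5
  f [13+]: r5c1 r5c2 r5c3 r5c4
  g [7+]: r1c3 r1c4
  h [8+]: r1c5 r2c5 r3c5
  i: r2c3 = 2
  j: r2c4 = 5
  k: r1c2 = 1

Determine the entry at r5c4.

Cage k is a single given cell, so r1c2 = 1.
I is a freebie, which forces r2c3 = 2.
J is a freebie, which forces r2c4 = 5.
Row 2 already has 5, leaving r2c2 = 4.
Cage c's pair has sum 6, leaving r3c2 = 2.
Column 2 already has 2; hence r4c2 = 3.
Column 2 already has 3, leaving r5c2 = 5.
Cage b's pair has sum 7; hence r1c1 = 4.
4 is placed in row 2, so r2c1 = 3.
Row 2 already has 3, so r2c5 = 1.
Column 1 now contains 3, which forces r3c1 = 5.
Column 1 now contains 4, which forces r4c1 = 2.
Column 1 now contains 3, so r5c1 = 1.
The two cells of cage g must have sum 7, leaving r1c3 = 5.
Cage g's pair has sum 7, which forces r1c4 = 2.
Cage h needs sum 8, so r1c5 = 3.
Cage h needs sum 8, leaving r3c5 = 4.
Cage e has sum 11, which forces r4c4 = 1.
Column 5 already has 4, which forces r4c5 = 5.
Column 5 now contains 3, so r5c5 = 2.
Row 3 now contains 4; hence r3c3 = 1.
Row 3 now contains 4, which forces r3c4 = 3.
1 is placed in row 4; hence r4c3 = 4.
Column 3 now contains 4, so r5c3 = 3.
3 is placed in column 4, so r5c4 = 4.
The full grid is 4 1 5 2 3 / 3 4 2 5 1 / 5 2 1 3 4 / 2 3 4 1 5 / 1 5 3 4 2.

4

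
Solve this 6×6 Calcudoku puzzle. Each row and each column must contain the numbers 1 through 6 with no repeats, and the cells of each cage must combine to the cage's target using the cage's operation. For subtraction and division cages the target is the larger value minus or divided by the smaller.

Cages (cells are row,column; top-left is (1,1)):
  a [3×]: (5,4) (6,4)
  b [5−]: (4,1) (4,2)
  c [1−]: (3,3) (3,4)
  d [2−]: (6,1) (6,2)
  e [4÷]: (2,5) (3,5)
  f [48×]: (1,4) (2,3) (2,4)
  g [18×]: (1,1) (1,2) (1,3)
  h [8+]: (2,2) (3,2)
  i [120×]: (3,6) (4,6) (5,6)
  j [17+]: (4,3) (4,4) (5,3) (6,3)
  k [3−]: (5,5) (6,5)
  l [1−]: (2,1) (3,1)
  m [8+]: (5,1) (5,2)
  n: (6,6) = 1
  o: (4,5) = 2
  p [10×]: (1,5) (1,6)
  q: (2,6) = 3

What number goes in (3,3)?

Q is a freebie, leaving (2,6) = 3.
O is a freebie, so (4,5) = 2.
N is a freebie, leaving (6,6) = 1.
2 is placed in column 5, which forces (1,5) = 5.
Cage p's pair has product 10; hence (1,6) = 2.
Cage a needs two cells with product 3, leaving (5,4) = 1.
Row 6 now contains 1, leaving (6,4) = 3.
Cage k needs two cells with difference 3, so (5,5) = 3.
Cage k needs two cells with difference 3, so (6,5) = 6.
The only place for 4 in row 1 is (1,4).
Row 4 needs a 3, and only (4,3) is open for it.
Row 4 needs a 4, and only (4,6) is open for it.
The only place for 5 in row 4 is (4,4).
In row 5, 4 can only go at (5,3), so (5,3) = 4.
4 is placed in column 3, leaving (6,3) = 5.
5 is placed in column 3, which forces (3,3) = 1.
Cage c's pair has difference 1, which forces (3,4) = 2.
1 is placed in row 3, which forces (3,5) = 4.
1 is placed in column 3, which forces (1,3) = 6.
The 3 cells of cage f must have product 48, leaving (2,3) = 2.
Column 4 already has 2, so (2,4) = 6.
Column 5 now contains 4, leaving (2,5) = 1.
Row 2 already has 2, which forces (2,2) = 5.
Cage h needs two cells with sum 8, leaving (3,2) = 3.
Cage g needs product 18, so (1,1) = 3.
Column 2 now contains 3, which forces (1,2) = 1.
Row 2 already has 5, which forces (2,1) = 4.
Cage l needs two cells with difference 1, which forces (3,1) = 5.
5 is placed in row 3; hence (3,6) = 6.
Column 2 already has 1; hence (4,2) = 6.
6 is placed in column 2, so (5,2) = 2.
Column 6 already has 6, which forces (5,6) = 5.
Column 1 already has 4; hence (6,1) = 2.
Column 2 now contains 2, which forces (6,2) = 4.
Row 4 now contains 6, so (4,1) = 1.
2 is placed in row 5, so (5,1) = 6.
Completed grid: 3 1 6 4 5 2 / 4 5 2 6 1 3 / 5 3 1 2 4 6 / 1 6 3 5 2 4 / 6 2 4 1 3 5 / 2 4 5 3 6 1.

1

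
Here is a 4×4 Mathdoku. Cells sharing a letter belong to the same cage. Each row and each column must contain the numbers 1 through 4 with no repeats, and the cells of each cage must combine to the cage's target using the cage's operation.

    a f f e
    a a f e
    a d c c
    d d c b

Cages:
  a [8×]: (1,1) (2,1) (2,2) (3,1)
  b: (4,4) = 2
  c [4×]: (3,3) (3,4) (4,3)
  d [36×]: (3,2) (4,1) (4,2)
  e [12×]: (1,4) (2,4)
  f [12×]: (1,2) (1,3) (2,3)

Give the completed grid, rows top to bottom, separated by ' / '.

The 4 cells of cage a must have product 8, leaving (2,2) = 1.
Cage d needs product 36, which forces (3,2) = 3.
Cage d has product 36, which forces (4,1) = 3.
The 3 cells of cage d must have product 36; hence (4,2) = 4.
B is a freebie; hence (4,4) = 2.
Column 2 now contains 4; hence (1,2) = 2.
Cage f has product 12, so (1,3) = 3.
Row 1 now contains 3; hence (1,4) = 4.
The 3 cells of cage f must have product 12, which forces (2,3) = 2.
Column 4 now contains 4, leaving (2,4) = 3.
Cage c needs product 4, leaving (3,3) = 4.
2 is placed in column 4, which forces (3,4) = 1.
2 is placed in row 4; hence (4,3) = 1.
4 is placed in row 1, leaving (1,1) = 1.
Row 2 now contains 2; hence (2,1) = 4.
Row 3 now contains 1; hence (3,1) = 2.

1 2 3 4 / 4 1 2 3 / 2 3 4 1 / 3 4 1 2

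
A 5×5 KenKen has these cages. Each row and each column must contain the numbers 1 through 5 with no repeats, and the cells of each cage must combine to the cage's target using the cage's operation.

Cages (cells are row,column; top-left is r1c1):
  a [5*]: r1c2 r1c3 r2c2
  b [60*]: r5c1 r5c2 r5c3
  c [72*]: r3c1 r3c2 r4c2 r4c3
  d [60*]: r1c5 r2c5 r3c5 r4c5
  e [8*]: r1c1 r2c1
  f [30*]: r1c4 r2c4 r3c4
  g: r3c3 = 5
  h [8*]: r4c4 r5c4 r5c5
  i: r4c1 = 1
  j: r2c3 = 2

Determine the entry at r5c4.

Cage a has product 5, so r1c2 = 5.
Cage a has product 5; hence r1c3 = 1.
The 3 cells of cage a must have product 5, so r2c2 = 1.
Cage j is a single given cell; hence r2c3 = 2.
Cage g is given, which forces r3c3 = 5.
Cage i is given, which forces r4c1 = 1.
Cage e's pair has product 8; hence r1c1 = 2.
2 is placed in row 1; hence r1c4 = 3.
Row 1 now contains 3, which forces r1c5 = 4.
Row 2 now contains 2, which forces r2c1 = 4.
The 3 cells of cage f must have product 30, so r2c4 = 5.
5 is placed in row 2; hence r2c5 = 3.
Column 1 already has 4; hence r3c1 = 3.
Column 4 already has 3, which forces r3c4 = 2.
Cage d has product 60, which forces r3c5 = 1.
2 is placed in column 4, which forces r4c4 = 4.
3 is placed in column 5; hence r4c5 = 5.
The 3 cells of cage b must have product 60, leaving r5c1 = 5.
4 is placed in column 4; hence r5c4 = 1.
Column 5 already has 1; hence r5c5 = 2.
2 is placed in row 3; hence r3c2 = 4.
Cage c has product 72, which forces r4c2 = 2.
4 is placed in row 4, which forces r4c3 = 3.
Column 2 now contains 4, leaving r5c2 = 3.
Column 3 now contains 3; hence r5c3 = 4.
Filled in: 2 5 1 3 4 / 4 1 2 5 3 / 3 4 5 2 1 / 1 2 3 4 5 / 5 3 4 1 2.

1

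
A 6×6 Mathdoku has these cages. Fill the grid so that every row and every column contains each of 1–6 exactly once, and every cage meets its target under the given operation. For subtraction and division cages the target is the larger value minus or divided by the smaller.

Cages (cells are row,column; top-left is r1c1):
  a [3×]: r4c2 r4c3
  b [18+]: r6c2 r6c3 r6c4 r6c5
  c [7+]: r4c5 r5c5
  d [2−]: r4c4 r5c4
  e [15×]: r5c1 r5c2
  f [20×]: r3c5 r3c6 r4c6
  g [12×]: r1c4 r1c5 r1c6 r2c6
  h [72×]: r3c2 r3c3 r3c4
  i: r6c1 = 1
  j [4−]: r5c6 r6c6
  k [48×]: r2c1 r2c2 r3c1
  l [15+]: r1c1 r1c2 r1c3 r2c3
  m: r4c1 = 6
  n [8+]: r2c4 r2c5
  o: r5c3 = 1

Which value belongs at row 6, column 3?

5

M is a freebie; hence r4c1 = 6.
Cage o is a single given cell, which forces r5c3 = 1.
Cage i is a single given cell, which forces r6c1 = 1.
Cage a needs two cells with product 3, so r4c2 = 1.
Column 3 already has 1; hence r4c3 = 3.
The only place for 1 in row 2 is r2c6.
Row 3 needs a 1, and only r3c5 is open for it.
Cage g needs product 12, leaving r1c4 = 1.
Row 3 needs a 2, and only r3c1 is open for it.
Cage k needs product 48, leaving r2c1 = 4.
The 3 cells of cage k must have product 48; hence r2c2 = 6.
The only place for 2 in row 2 is r2c3.
2 is placed in column 3, so r1c3 = 6.
Column 3 already has 6; hence r3c3 = 4.
4 is placed in row 3; hence r3c6 = 5.
5 is placed in column 6; hence r4c6 = 4.
Column 3 already has 4, which forces r6c3 = 5.
Cage g has product 12, leaving r1c5 = 4.
Cage g needs product 12, so r1c6 = 3.
4 is placed in row 3, which forces r3c2 = 3.
Cage h needs product 72, so r3c4 = 6.
Column 2 already has 3, leaving r5c2 = 5.
Row 5 already has 5, so r5c5 = 2.
Row 5 already has 2; hence r5c6 = 6.
Column 2 already has 3, leaving r6c2 = 4.
Row 6 now contains 4, so r6c4 = 3.
Row 6 now contains 3, so r6c5 = 6.
6 is placed in column 6, so r6c6 = 2.
Row 1 already has 3; hence r1c1 = 5.
4 is placed in row 1, so r1c2 = 2.
Column 4 now contains 3, so r2c4 = 5.
Cage n's pair has sum 8, leaving r2c5 = 3.
The two cells of cage d must have difference 2, so r4c4 = 2.
Column 5 now contains 2, leaving r4c5 = 5.
Row 5 already has 5, so r5c1 = 3.
Column 4 now contains 3, so r5c4 = 4.
Filled in: 5 2 6 1 4 3 / 4 6 2 5 3 1 / 2 3 4 6 1 5 / 6 1 3 2 5 4 / 3 5 1 4 2 6 / 1 4 5 3 6 2.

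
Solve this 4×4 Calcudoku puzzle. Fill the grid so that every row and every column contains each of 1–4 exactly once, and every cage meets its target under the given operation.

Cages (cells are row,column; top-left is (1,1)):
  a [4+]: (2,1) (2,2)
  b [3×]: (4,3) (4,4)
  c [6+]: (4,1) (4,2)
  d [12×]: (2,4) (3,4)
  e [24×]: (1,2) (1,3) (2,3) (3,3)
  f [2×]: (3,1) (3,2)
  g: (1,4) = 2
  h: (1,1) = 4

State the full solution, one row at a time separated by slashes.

Cage h is given, which forces (1,1) = 4.
Cage g is given, so (1,4) = 2.
Column 1 already has 4, so (4,1) = 2.
Row 4 now contains 2; hence (4,2) = 4.
Column 1 now contains 2; hence (3,1) = 1.
Cage f needs two cells with product 2, leaving (3,2) = 2.
Row 3 now contains 2, so (3,3) = 4.
Row 3 now contains 4; hence (3,4) = 3.
Column 4 now contains 3, so (4,4) = 1.
1 is placed in column 1, so (2,1) = 3.
Cage a's pair has sum 4; hence (2,2) = 1.
Column 3 now contains 4, leaving (2,3) = 2.
Column 4 now contains 3; hence (2,4) = 4.
1 is placed in row 4, so (4,3) = 3.
1 is placed in column 2, leaving (1,2) = 3.
3 is placed in column 3, leaving (1,3) = 1.

4 3 1 2 / 3 1 2 4 / 1 2 4 3 / 2 4 3 1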